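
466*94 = 43804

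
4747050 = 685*6930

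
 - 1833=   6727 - 8560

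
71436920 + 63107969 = 134544889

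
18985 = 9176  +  9809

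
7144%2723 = 1698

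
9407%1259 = 594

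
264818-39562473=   -  39297655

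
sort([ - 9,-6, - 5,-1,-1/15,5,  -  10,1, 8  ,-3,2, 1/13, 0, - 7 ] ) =[ -10, - 9, - 7, - 6,-5,-3 , - 1, - 1/15 , 0,1/13,1,2,  5 , 8 ] 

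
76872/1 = 76872 = 76872.00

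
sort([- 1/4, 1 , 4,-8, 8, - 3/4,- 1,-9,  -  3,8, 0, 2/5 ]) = [ - 9,- 8, - 3,  -  1, - 3/4, - 1/4,  0, 2/5, 1, 4, 8, 8 ]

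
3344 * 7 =23408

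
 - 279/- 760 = 279/760 = 0.37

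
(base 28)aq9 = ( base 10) 8577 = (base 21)j99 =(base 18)1889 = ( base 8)20601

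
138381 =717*193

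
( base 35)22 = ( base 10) 72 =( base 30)2C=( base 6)200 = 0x48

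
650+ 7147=7797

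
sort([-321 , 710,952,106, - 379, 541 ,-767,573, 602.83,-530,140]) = [-767, - 530 , - 379, - 321,106, 140,541,573,602.83,710,952] 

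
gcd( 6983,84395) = 1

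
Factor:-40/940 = -2^1*47^ ( - 1)=- 2/47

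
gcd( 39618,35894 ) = 2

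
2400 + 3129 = 5529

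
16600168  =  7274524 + 9325644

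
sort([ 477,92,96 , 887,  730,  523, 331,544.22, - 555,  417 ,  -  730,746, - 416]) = [-730, - 555 ,-416, 92,96, 331,417,  477,523,  544.22  ,  730,746,  887]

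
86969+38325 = 125294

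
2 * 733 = 1466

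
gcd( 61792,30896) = 30896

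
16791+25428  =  42219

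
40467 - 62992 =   -  22525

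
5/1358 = 5/1358 = 0.00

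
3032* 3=9096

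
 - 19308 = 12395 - 31703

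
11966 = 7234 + 4732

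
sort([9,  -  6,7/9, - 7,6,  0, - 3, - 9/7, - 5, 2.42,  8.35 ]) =[ - 7, - 6,  -  5, - 3,  -  9/7, 0, 7/9, 2.42,6,8.35,9]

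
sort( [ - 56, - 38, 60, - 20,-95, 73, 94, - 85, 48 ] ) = [ - 95, - 85, - 56, - 38, - 20, 48 , 60,73, 94 ] 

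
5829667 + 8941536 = 14771203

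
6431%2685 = 1061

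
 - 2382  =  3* (  -  794)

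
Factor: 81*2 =162 = 2^1 * 3^4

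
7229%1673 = 537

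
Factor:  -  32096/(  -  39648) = 17/21=   3^( - 1)*7^( - 1)*17^1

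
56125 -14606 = 41519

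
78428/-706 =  - 112 + 322/353 = - 111.09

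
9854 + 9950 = 19804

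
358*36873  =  13200534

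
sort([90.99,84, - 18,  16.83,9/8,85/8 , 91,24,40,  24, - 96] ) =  [-96, - 18,9/8,85/8 , 16.83,24,24,40,84,90.99,91 ]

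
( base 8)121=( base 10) 81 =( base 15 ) 56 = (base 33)2F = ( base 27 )30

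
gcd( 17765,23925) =55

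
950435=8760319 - 7809884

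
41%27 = 14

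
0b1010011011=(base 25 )11H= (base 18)211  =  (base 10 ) 667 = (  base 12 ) 477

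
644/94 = 322/47=6.85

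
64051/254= 64051/254= 252.17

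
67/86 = 67/86 = 0.78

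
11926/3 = 11926/3 = 3975.33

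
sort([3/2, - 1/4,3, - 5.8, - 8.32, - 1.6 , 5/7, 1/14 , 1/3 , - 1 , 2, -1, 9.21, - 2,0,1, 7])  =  [ - 8.32 ,-5.8, - 2, - 1.6, - 1, - 1 , - 1/4, 0, 1/14, 1/3,5/7,  1, 3/2, 2, 3,7 , 9.21] 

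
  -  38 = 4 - 42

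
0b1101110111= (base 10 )887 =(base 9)1185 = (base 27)15N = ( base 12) 61b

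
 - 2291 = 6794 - 9085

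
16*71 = 1136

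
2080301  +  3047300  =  5127601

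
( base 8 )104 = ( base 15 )48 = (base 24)2K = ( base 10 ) 68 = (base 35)1x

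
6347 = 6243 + 104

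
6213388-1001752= 5211636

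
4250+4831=9081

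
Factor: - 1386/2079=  - 2^1*3^( - 1) = - 2/3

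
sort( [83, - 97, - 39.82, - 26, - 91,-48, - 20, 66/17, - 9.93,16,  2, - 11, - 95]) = [ - 97,  -  95,  -  91, - 48, - 39.82, - 26,-20, - 11, - 9.93,2, 66/17, 16 , 83] 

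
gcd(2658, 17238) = 6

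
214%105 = 4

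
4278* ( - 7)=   -29946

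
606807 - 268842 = 337965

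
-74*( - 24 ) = 1776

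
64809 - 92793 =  - 27984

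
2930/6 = 488 + 1/3 = 488.33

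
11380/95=119  +  15/19=119.79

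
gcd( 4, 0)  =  4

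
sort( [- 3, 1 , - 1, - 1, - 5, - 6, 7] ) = [  -  6, - 5,  -  3, - 1, - 1, 1, 7 ] 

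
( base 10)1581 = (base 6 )11153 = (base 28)20D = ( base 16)62d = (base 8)3055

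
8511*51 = 434061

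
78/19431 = 26/6477 =0.00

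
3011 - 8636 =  - 5625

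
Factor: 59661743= 1669^1*35747^1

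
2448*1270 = 3108960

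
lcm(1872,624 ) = 1872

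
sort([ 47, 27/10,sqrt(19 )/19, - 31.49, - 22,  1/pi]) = [ - 31.49, - 22,sqrt(19 )/19,1/pi, 27/10,47] 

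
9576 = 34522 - 24946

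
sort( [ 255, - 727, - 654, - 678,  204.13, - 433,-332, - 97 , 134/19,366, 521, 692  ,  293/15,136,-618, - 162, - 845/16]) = [ - 727, - 678, - 654, - 618,-433 , - 332, - 162, - 97, - 845/16, 134/19,293/15, 136,204.13,255,366,  521,692 ] 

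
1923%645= 633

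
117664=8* 14708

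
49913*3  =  149739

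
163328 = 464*352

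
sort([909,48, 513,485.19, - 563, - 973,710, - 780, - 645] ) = [ - 973, - 780, - 645, - 563, 48,485.19,513,710,909]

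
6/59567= 6/59567=0.00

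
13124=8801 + 4323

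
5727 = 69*83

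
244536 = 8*30567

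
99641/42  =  99641/42=2372.40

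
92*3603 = 331476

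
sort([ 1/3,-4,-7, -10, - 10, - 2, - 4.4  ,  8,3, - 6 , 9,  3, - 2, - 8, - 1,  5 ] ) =[ - 10, - 10,-8, - 7, - 6, - 4.4, - 4, - 2,- 2 ,  -  1, 1/3,3,3,5,  8,9 ] 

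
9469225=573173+8896052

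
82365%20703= 20256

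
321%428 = 321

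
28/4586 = 14/2293 = 0.01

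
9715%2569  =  2008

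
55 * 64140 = 3527700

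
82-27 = 55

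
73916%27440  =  19036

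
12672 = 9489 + 3183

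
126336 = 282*448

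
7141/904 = 7141/904  =  7.90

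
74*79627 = 5892398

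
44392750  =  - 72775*( - 610)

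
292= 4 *73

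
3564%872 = 76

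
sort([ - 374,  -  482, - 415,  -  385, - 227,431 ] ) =[ - 482, - 415,  -  385, - 374, - 227, 431 ] 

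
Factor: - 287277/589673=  - 3^1 * 7^ ( - 1)*31^1*3089^1*84239^(-1)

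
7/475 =7/475 = 0.01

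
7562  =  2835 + 4727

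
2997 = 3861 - 864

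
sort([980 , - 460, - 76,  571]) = [-460 , - 76 , 571,980]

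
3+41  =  44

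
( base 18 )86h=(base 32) 2KT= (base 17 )96E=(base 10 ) 2717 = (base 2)101010011101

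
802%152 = 42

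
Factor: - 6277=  -6277^1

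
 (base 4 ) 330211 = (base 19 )AE1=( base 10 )3877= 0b111100100101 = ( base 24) 6HD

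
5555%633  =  491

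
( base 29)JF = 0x236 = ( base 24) ne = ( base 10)566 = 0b1000110110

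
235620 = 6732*35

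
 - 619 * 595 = - 368305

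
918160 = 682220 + 235940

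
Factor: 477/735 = 3^1*5^(-1)*7^( - 2 )*53^1 = 159/245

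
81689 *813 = 66413157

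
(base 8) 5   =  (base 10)5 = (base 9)5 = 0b101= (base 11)5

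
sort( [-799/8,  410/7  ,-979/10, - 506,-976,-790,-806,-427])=[-976, - 806 , - 790, - 506, - 427,-799/8, - 979/10, 410/7]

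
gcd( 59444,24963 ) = 1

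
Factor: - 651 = -3^1*7^1*31^1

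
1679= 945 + 734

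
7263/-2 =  - 7263/2 = -3631.50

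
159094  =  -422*( - 377)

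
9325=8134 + 1191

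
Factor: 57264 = 2^4*3^1 * 1193^1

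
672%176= 144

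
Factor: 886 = 2^1* 443^1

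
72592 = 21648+50944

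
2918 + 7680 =10598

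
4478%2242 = 2236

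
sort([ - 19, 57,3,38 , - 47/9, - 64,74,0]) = [ - 64,  -  19, - 47/9,0, 3,38,57,74 ]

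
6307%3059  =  189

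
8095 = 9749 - 1654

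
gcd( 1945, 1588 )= 1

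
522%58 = 0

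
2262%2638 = 2262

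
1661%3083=1661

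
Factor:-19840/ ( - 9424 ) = 40/19= 2^3 *5^1*19^ ( - 1 )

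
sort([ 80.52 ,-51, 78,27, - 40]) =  [ - 51 ,-40, 27, 78, 80.52]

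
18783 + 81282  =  100065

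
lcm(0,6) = 0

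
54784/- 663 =-54784/663 = - 82.63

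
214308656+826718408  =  1041027064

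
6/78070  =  3/39035=   0.00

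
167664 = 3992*42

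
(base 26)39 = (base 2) 1010111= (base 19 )4B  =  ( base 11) 7a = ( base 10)87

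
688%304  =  80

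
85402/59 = 85402/59 = 1447.49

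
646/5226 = 323/2613 = 0.12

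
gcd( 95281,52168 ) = 1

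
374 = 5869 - 5495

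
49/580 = 49/580 = 0.08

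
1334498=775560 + 558938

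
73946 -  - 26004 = 99950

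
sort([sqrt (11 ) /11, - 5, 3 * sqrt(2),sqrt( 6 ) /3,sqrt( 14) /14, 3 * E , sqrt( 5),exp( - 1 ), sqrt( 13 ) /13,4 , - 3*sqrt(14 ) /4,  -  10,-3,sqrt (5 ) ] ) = [ - 10, - 5, - 3, - 3 * sqrt( 14) /4, sqrt ( 14)/14, sqrt ( 13) /13,  sqrt ( 11 ) /11,exp( - 1 ), sqrt( 6 )/3,sqrt( 5 ), sqrt ( 5 ), 4, 3 * sqrt( 2),3*E] 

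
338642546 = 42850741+295791805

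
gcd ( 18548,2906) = 2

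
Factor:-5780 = -2^2*5^1*17^2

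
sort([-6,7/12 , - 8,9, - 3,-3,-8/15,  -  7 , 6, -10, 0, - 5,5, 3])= [  -  10, - 8 ,-7, - 6, - 5,-3,-3,-8/15,0,7/12, 3, 5, 6,9 ]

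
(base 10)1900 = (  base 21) 46a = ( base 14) 99a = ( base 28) 2bo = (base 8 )3554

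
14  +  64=78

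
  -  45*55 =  - 2475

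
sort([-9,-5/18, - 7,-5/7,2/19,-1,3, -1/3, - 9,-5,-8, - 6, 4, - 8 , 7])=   [ - 9,-9,-8, - 8,-7, - 6, - 5,  -  1,  -  5/7,-1/3, - 5/18, 2/19, 3,4, 7]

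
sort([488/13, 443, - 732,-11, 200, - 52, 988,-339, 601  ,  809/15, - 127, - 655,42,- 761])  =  [-761, - 732 , - 655, - 339, - 127, - 52, - 11,488/13,42,809/15,200, 443 , 601, 988 ] 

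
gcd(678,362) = 2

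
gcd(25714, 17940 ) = 598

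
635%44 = 19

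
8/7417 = 8/7417 = 0.00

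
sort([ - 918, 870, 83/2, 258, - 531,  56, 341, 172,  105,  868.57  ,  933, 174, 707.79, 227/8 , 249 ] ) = [  -  918, - 531,227/8,83/2, 56 , 105, 172, 174, 249, 258, 341, 707.79,868.57, 870, 933 ]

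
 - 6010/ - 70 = 85+6/7 = 85.86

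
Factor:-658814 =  - 2^1*13^1* 25339^1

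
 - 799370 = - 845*946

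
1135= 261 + 874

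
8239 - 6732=1507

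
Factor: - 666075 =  -3^1*5^2*83^1*107^1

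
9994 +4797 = 14791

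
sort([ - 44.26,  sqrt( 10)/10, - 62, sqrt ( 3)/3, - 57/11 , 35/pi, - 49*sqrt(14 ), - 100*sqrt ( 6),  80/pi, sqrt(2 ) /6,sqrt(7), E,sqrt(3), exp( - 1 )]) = [ - 100*sqrt( 6 ), - 49*sqrt( 14), - 62, - 44.26,  -  57/11, sqrt( 2) /6,sqrt( 10 )/10, exp( - 1),sqrt (3)/3,sqrt (3 ), sqrt(7), E, 35/pi,80/pi ]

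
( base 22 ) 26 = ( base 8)62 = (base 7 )101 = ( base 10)50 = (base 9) 55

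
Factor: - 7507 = - 7507^1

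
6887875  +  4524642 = 11412517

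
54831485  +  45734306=100565791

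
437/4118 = 437/4118 = 0.11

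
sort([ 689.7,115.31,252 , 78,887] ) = [ 78, 115.31,252,  689.7,887]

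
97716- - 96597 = 194313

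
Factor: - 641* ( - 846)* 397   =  215287542 = 2^1 * 3^2*47^1*397^1*641^1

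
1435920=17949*80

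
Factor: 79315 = 5^1 * 29^1*547^1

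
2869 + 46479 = 49348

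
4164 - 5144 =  - 980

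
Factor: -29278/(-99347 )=2^1*14639^1*99347^ (- 1)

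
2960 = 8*370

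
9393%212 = 65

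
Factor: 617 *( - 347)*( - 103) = 103^1*347^1*617^1 = 22052197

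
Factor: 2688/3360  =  2^2*5^(-1) = 4/5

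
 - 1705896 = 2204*( - 774 ) 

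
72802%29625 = 13552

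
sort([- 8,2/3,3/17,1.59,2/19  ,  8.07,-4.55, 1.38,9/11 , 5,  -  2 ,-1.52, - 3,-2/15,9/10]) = [ - 8, - 4.55,-3, - 2,-1.52,- 2/15,2/19,3/17,2/3,9/11, 9/10,1.38,1.59,5 , 8.07]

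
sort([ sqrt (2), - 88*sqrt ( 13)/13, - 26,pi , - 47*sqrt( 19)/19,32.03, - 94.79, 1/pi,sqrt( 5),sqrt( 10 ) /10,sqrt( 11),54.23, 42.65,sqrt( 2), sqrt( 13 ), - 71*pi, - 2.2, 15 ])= [ - 71*pi, -94.79,  -  26, - 88*sqrt(13)/13, - 47*sqrt( 19)/19 , - 2.2  ,  sqrt( 10)/10, 1/pi,  sqrt(2 ),sqrt(2 ),sqrt(5 ),pi,  sqrt( 11 ),sqrt( 13), 15, 32.03, 42.65, 54.23]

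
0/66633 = 0 = 0.00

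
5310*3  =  15930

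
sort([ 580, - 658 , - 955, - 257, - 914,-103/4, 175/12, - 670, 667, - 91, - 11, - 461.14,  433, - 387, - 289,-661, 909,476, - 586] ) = [ - 955, - 914,  -  670, - 661, - 658, - 586 , - 461.14 , -387, - 289, -257,  -  91, - 103/4,-11, 175/12, 433, 476, 580,667,909]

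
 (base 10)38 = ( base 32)16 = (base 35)13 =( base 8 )46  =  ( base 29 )19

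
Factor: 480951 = 3^3* 47^1*379^1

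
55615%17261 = 3832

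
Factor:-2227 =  -17^1*131^1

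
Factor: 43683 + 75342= 3^2*5^2 * 23^2  =  119025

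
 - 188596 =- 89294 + - 99302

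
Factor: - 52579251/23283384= - 17526417/7761128 = - 2^( - 3 )*3^1* 19^1*677^(-1 ) * 1433^(-1)  *307481^1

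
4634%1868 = 898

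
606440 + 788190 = 1394630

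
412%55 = 27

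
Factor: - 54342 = - 2^1 * 3^2 * 3019^1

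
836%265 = 41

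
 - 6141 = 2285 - 8426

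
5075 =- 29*( - 175 ) 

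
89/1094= 89/1094= 0.08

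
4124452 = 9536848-5412396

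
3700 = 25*148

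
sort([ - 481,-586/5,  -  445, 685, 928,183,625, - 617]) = [ - 617, - 481, - 445,-586/5 , 183,625, 685, 928]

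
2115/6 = 352+1/2 = 352.50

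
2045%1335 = 710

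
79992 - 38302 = 41690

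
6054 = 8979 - 2925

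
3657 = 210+3447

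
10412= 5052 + 5360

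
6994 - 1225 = 5769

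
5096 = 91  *56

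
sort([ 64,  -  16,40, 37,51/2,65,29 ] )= [  -  16,51/2, 29, 37,40, 64, 65 ]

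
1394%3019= 1394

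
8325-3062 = 5263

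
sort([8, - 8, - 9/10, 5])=[-8,-9/10, 5, 8] 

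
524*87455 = 45826420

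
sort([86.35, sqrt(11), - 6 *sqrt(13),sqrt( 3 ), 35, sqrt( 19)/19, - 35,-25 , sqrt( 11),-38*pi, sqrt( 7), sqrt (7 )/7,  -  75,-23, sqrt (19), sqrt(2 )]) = [ - 38*pi, - 75, - 35, - 25,  -  23,-6*sqrt( 13), sqrt( 19)/19,sqrt ( 7 ) /7, sqrt(2 ),sqrt( 3 ),sqrt( 7), sqrt (11), sqrt( 11 ),sqrt( 19), 35,  86.35]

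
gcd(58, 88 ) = 2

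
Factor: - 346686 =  - 2^1 * 3^1*57781^1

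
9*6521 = 58689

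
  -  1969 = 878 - 2847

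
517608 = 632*819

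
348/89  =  3 + 81/89= 3.91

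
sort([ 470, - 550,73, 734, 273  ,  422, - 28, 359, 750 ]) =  [-550,-28,  73, 273, 359, 422,  470,734, 750]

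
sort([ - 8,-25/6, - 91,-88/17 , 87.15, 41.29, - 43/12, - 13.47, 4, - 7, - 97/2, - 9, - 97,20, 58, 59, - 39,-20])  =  [ - 97,- 91, - 97/2, -39 , - 20,-13.47, - 9, - 8, - 7, - 88/17, - 25/6 , - 43/12,4,20,  41.29, 58, 59,87.15]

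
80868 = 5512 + 75356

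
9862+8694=18556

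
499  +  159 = 658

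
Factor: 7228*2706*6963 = 2^3*3^2*11^2*13^1*41^1*139^1*211^1 = 136189094184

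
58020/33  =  1758 + 2/11 = 1758.18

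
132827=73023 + 59804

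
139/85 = 139/85 = 1.64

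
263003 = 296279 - 33276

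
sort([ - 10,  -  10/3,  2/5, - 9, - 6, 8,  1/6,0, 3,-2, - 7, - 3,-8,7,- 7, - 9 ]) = [ -10, - 9, - 9, - 8, - 7, -7 , - 6, - 10/3,  -  3, - 2, 0, 1/6,2/5,3,7,8]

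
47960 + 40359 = 88319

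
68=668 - 600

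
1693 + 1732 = 3425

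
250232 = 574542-324310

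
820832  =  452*1816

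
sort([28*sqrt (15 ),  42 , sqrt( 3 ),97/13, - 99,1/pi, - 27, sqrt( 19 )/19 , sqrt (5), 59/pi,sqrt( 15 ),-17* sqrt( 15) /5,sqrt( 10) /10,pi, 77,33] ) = [ - 99, - 27, - 17*sqrt( 15)/5,sqrt( 19 ) /19,sqrt( 10) /10, 1/pi, sqrt( 3), sqrt(5),pi,sqrt( 15 ),97/13, 59/pi, 33,42,77,28*sqrt(15)] 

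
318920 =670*476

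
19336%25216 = 19336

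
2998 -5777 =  - 2779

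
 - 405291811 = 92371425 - 497663236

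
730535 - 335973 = 394562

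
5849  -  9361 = - 3512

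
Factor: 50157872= 2^4*19^1*139^1 * 1187^1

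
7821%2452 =465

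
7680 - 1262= 6418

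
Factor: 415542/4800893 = 2^1*3^1*69257^1*4800893^( - 1) 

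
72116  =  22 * 3278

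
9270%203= 135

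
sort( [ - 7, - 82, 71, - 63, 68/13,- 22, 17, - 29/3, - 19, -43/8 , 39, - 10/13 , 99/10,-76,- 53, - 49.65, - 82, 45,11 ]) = [ -82,-82, - 76, - 63, - 53,-49.65, - 22,  -  19, - 29/3, - 7, - 43/8, - 10/13, 68/13 , 99/10,11,17,39,45, 71]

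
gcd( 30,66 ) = 6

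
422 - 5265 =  - 4843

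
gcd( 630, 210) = 210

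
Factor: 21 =3^1*7^1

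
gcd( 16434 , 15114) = 66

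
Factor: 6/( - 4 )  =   - 3/2 = - 2^( - 1)*3^1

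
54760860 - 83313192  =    -  28552332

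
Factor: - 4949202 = -2^1*3^1 * 101^1*8167^1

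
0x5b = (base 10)91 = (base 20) 4B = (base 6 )231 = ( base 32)2R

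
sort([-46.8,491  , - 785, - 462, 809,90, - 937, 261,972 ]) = [ - 937  ,  -  785, - 462,- 46.8,  90, 261, 491,809 , 972 ]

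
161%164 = 161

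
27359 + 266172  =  293531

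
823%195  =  43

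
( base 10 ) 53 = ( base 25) 23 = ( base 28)1p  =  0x35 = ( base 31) 1M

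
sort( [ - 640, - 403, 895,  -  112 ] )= [-640, - 403,-112,895]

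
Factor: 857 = 857^1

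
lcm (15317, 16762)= 888386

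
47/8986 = 47/8986 = 0.01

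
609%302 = 5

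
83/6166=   83/6166 = 0.01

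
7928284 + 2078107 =10006391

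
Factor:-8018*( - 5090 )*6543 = 267030429660= 2^2 * 3^2 * 5^1 * 19^1*211^1*509^1*727^1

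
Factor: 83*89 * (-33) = -3^1 * 11^1*83^1*89^1 = -  243771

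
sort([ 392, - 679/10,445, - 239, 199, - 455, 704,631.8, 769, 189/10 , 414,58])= [ - 455, - 239,  -  679/10, 189/10,  58,199, 392,  414 , 445,631.8,704, 769]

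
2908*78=226824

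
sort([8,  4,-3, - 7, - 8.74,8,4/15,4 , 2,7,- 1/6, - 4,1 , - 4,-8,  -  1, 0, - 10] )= [ - 10, - 8.74,- 8, - 7, - 4, - 4 , - 3, - 1,  -  1/6,  0, 4/15, 1, 2,  4, 4, 7,8, 8]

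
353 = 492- 139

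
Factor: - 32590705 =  - 5^1*7^1*931163^1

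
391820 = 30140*13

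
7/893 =7/893 = 0.01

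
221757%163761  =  57996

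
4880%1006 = 856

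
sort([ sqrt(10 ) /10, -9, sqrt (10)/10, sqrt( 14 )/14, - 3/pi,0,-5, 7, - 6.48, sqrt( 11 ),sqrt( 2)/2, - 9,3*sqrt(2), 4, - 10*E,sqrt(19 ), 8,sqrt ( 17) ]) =[  -  10*E,-9, - 9, - 6.48, - 5, -3/pi, 0,sqrt(14)/14, sqrt( 10)/10,sqrt ( 10)/10 , sqrt (2)/2,sqrt ( 11 ),4, sqrt(17),  3*sqrt(2), sqrt( 19),7, 8] 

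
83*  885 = 73455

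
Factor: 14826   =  2^1* 3^1*7^1*353^1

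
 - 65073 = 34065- 99138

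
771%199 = 174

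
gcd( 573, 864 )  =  3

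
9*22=198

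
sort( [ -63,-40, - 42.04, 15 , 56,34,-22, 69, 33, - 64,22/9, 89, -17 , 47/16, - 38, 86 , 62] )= [ - 64, - 63,- 42.04, - 40,-38,-22, - 17, 22/9,47/16, 15, 33, 34, 56 , 62, 69,86, 89 ] 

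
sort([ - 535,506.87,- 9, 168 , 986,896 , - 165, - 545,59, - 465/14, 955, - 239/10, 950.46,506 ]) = [ - 545, - 535, - 165 , - 465/14,- 239/10, - 9,59,168,  506,  506.87,896 , 950.46,  955 , 986]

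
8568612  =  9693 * 884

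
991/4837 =991/4837  =  0.20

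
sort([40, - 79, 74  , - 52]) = [ - 79, - 52, 40,74 ]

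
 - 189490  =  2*( - 94745 )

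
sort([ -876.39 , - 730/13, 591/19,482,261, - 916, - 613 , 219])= [ - 916, - 876.39, - 613 , - 730/13,  591/19, 219,261, 482 ] 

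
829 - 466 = 363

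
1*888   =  888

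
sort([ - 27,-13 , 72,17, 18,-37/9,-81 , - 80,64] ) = [-81, - 80, - 27 ,-13, - 37/9, 17, 18, 64, 72]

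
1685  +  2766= 4451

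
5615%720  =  575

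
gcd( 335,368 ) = 1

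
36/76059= 4/8451 = 0.00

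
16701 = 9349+7352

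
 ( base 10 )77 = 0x4D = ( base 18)45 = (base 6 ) 205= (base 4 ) 1031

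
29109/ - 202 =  - 29109/202 = - 144.10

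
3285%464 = 37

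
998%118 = 54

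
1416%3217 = 1416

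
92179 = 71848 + 20331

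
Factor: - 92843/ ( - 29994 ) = 2^( - 1)*3^( - 1)*227^1*409^1*4999^(-1)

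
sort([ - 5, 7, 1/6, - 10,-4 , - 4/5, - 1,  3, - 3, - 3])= [ - 10, - 5, - 4,  -  3, - 3, - 1, - 4/5, 1/6, 3, 7 ] 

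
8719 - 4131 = 4588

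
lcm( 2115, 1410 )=4230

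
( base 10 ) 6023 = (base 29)74k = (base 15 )1bb8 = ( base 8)13607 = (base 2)1011110000111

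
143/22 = 6 + 1/2 = 6.50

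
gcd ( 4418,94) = 94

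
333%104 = 21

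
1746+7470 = 9216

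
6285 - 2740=3545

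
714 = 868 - 154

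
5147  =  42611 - 37464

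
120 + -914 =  - 794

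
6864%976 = 32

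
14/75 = 14/75 = 0.19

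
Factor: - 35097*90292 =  - 2^2*3^1*11699^1 * 22573^1 = -3168978324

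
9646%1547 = 364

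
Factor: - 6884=  -  2^2*1721^1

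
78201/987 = 26067/329 = 79.23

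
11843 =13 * 911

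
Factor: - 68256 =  - 2^5 * 3^3*79^1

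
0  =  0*46601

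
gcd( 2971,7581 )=1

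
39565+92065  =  131630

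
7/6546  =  7/6546 = 0.00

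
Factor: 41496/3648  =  91/8= 2^ ( - 3 )*7^1*13^1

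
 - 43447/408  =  -43447/408 = - 106.49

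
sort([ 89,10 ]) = [ 10,89] 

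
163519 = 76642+86877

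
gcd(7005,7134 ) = 3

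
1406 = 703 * 2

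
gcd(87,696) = 87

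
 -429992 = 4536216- 4966208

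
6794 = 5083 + 1711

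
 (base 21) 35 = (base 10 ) 68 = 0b1000100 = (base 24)2K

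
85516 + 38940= 124456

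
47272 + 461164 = 508436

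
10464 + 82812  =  93276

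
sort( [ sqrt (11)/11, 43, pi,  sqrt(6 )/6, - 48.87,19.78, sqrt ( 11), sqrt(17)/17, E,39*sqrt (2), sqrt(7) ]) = [ - 48.87, sqrt( 17 )/17, sqrt( 11)/11, sqrt( 6)/6,  sqrt(7), E, pi, sqrt( 11), 19.78 , 43, 39*sqrt( 2 )] 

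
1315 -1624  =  -309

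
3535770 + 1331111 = 4866881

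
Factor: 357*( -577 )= - 3^1*7^1*17^1*577^1 =- 205989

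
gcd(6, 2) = 2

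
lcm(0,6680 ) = 0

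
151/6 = 151/6 = 25.17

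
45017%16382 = 12253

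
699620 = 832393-132773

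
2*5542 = 11084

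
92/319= 92/319=0.29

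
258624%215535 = 43089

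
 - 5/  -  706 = 5/706= 0.01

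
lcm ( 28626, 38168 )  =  114504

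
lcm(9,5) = 45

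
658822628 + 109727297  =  768549925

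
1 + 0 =1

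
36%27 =9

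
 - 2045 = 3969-6014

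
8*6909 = 55272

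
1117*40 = 44680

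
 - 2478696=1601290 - 4079986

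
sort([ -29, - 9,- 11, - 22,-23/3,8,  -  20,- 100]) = [ - 100, - 29,  -  22, - 20, - 11, - 9,  -  23/3,8]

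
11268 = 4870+6398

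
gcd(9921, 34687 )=1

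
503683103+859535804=1363218907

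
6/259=6/259 = 0.02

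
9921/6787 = 9921/6787 = 1.46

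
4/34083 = 4/34083 = 0.00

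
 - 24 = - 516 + 492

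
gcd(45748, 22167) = 1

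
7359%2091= 1086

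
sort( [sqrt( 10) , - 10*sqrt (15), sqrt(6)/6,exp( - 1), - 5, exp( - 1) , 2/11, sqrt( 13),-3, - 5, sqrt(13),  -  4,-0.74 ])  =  [ - 10 * sqrt( 15 ) ,  -  5 , - 5, -4 , - 3, - 0.74,  2/11, exp (  -  1),  exp( - 1) , sqrt( 6 ) /6,sqrt( 10),  sqrt( 13 ), sqrt(13) ]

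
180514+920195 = 1100709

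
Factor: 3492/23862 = 2^1*3^1 * 41^( - 1 ) = 6/41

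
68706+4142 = 72848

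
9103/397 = 22+369/397 = 22.93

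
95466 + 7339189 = 7434655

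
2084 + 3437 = 5521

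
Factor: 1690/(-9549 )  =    -  2^1*  3^(- 2) * 5^1*13^2*1061^( - 1)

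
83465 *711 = 59343615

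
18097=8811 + 9286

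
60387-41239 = 19148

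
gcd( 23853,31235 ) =1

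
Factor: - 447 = -3^1 * 149^1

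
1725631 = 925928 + 799703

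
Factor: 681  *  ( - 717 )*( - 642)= 2^1*3^3 * 107^1*227^1*239^1 = 313473834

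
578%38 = 8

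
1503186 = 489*3074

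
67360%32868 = 1624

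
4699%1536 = 91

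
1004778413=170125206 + 834653207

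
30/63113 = 30/63113=0.00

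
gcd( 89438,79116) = 2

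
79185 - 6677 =72508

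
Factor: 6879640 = 2^3 * 5^1*293^1*587^1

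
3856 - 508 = 3348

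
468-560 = -92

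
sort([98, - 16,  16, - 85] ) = [ - 85,  -  16, 16,98]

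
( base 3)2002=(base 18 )32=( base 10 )56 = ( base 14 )40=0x38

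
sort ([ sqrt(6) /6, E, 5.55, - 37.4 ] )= [ - 37.4 , sqrt( 6 )/6, E , 5.55 ]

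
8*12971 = 103768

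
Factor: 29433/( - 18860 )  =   - 2^( - 2 ) * 3^1*5^(-1 )* 23^ ( - 1)*41^( - 1) * 9811^1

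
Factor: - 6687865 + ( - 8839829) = - 15527694 = - 2^1*3^1*7^1*13^1 * 28439^1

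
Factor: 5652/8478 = 2^1 * 3^( -1) = 2/3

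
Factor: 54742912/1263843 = 7820416/180549 =2^7*3^(-5 ) * 107^1*571^1*743^( - 1 ) 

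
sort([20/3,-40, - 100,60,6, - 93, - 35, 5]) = [ - 100, - 93, - 40,-35,5,6 , 20/3,60]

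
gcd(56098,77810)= 2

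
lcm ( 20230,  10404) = 364140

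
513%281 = 232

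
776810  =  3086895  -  2310085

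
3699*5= 18495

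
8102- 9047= -945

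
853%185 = 113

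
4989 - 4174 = 815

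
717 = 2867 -2150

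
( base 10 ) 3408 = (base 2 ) 110101010000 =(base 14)1356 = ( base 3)11200020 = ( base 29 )41F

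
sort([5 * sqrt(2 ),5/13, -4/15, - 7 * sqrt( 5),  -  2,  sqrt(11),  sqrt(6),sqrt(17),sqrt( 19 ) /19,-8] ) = [-7*sqrt( 5), -8, - 2, - 4/15 , sqrt (19)/19, 5/13 , sqrt(6 ), sqrt(11), sqrt( 17 ), 5*sqrt( 2 )]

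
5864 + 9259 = 15123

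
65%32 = 1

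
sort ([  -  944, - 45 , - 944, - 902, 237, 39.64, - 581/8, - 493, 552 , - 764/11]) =[ - 944,-944,-902,-493, - 581/8,-764/11,-45,  39.64,  237, 552 ] 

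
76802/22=3491 = 3491.00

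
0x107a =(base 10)4218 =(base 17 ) ea2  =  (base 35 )3fi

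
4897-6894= - 1997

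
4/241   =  4/241 = 0.02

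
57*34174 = 1947918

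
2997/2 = 1498 + 1/2 = 1498.50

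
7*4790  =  33530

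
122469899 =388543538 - 266073639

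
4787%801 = 782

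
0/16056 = 0 = 0.00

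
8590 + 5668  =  14258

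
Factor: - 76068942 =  - 2^1*3^1*79^1 *160483^1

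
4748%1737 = 1274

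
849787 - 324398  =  525389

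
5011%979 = 116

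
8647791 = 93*92987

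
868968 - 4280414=-3411446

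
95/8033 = 95/8033 = 0.01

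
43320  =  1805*24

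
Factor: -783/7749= - 29/287 = - 7^( - 1)*29^1*41^( - 1)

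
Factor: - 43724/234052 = -7^( - 1)*13^( - 1) * 17^1 = - 17/91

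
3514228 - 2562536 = 951692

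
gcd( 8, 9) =1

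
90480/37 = 2445 + 15/37 = 2445.41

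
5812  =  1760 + 4052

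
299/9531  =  299/9531 = 0.03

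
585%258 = 69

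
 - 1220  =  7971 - 9191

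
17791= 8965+8826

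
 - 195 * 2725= - 531375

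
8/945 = 8/945 = 0.01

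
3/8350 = 3/8350 = 0.00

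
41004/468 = 1139/13  =  87.62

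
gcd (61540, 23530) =1810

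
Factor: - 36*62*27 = - 60264 = - 2^3 * 3^5*31^1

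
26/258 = 13/129 = 0.10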